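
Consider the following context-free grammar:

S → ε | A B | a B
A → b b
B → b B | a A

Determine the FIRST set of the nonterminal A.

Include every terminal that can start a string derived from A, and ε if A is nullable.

We compute FIRST(A) using the standard algorithm.
FIRST(A) = {b}
FIRST(B) = {a, b}
FIRST(S) = {a, b, ε}
Therefore, FIRST(A) = {b}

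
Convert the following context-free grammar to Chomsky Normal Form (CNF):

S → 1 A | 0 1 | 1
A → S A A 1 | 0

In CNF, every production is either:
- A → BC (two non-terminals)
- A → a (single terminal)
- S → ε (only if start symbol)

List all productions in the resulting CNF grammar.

T1 → 1; T0 → 0; S → 1; A → 0; S → T1 A; S → T0 T1; A → S X0; X0 → A X1; X1 → A T1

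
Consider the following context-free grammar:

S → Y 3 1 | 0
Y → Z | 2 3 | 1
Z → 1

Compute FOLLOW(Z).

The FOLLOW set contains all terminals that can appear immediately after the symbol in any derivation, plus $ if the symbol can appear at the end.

We compute FOLLOW(Z) using the standard algorithm.
FOLLOW(S) starts with {$}.
FIRST(S) = {0, 1, 2}
FIRST(Y) = {1, 2}
FIRST(Z) = {1}
FOLLOW(S) = {$}
FOLLOW(Y) = {3}
FOLLOW(Z) = {3}
Therefore, FOLLOW(Z) = {3}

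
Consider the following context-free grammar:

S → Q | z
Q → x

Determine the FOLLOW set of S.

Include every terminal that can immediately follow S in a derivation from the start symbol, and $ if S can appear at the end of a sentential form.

We compute FOLLOW(S) using the standard algorithm.
FOLLOW(S) starts with {$}.
FIRST(Q) = {x}
FIRST(S) = {x, z}
FOLLOW(Q) = {$}
FOLLOW(S) = {$}
Therefore, FOLLOW(S) = {$}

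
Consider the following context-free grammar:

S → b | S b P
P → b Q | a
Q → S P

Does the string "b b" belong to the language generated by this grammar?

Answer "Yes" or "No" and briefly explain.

No - no valid derivation exists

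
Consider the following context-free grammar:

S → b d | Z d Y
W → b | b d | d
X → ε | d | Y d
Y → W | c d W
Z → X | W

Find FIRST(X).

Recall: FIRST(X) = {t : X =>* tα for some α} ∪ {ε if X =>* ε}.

We compute FIRST(X) using the standard algorithm.
FIRST(S) = {b, c, d}
FIRST(W) = {b, d}
FIRST(X) = {b, c, d, ε}
FIRST(Y) = {b, c, d}
FIRST(Z) = {b, c, d, ε}
Therefore, FIRST(X) = {b, c, d, ε}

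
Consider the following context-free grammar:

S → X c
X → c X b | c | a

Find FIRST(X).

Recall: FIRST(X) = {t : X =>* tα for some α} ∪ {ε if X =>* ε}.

We compute FIRST(X) using the standard algorithm.
FIRST(S) = {a, c}
FIRST(X) = {a, c}
Therefore, FIRST(X) = {a, c}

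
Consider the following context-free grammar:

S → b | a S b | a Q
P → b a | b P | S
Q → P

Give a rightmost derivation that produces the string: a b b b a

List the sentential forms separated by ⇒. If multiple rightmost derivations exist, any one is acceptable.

S ⇒ a Q ⇒ a P ⇒ a b P ⇒ a b b P ⇒ a b b b a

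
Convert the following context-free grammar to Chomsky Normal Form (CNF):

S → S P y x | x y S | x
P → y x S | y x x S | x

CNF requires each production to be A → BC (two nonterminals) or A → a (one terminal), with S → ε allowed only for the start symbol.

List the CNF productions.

TY → y; TX → x; S → x; P → x; S → S X0; X0 → P X1; X1 → TY TX; S → TX X2; X2 → TY S; P → TY X3; X3 → TX S; P → TY X4; X4 → TX X5; X5 → TX S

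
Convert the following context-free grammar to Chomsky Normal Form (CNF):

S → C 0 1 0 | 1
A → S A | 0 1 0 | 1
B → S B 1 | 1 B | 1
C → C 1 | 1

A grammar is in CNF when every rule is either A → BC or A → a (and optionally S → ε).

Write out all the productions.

T0 → 0; T1 → 1; S → 1; A → 1; B → 1; C → 1; S → C X0; X0 → T0 X1; X1 → T1 T0; A → S A; A → T0 X2; X2 → T1 T0; B → S X3; X3 → B T1; B → T1 B; C → C T1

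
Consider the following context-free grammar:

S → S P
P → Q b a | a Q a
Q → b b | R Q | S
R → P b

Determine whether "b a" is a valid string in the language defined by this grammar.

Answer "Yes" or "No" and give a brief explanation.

No - no valid derivation exists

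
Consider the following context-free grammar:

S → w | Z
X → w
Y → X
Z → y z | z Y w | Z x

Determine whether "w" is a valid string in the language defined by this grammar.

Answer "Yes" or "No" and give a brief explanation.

Yes - a valid derivation exists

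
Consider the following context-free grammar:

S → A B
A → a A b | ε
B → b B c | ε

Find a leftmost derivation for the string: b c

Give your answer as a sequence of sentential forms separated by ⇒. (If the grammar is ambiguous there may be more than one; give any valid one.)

S ⇒ A B ⇒ B ⇒ b B c ⇒ b c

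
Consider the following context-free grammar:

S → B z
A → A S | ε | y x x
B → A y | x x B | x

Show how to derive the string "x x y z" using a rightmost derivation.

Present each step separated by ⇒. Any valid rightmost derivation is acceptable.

S ⇒ B z ⇒ x x B z ⇒ x x A y z ⇒ x x y z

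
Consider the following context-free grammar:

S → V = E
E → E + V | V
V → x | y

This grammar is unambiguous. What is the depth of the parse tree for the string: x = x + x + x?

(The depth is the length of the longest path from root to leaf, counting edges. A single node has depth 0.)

5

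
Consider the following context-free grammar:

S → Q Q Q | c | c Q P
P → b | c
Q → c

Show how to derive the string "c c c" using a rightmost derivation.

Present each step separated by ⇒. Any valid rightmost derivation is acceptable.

S ⇒ c Q P ⇒ c Q c ⇒ c c c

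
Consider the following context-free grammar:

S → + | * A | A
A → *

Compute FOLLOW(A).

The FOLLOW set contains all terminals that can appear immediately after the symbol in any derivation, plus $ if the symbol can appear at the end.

We compute FOLLOW(A) using the standard algorithm.
FOLLOW(S) starts with {$}.
FIRST(A) = {*}
FIRST(S) = {*, +}
FOLLOW(A) = {$}
FOLLOW(S) = {$}
Therefore, FOLLOW(A) = {$}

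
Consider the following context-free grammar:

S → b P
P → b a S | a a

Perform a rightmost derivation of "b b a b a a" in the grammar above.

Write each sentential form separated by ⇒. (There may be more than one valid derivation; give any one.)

S ⇒ b P ⇒ b b a S ⇒ b b a b P ⇒ b b a b a a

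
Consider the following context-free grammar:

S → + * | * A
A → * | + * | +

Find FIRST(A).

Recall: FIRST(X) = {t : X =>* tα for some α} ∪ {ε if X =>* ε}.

We compute FIRST(A) using the standard algorithm.
FIRST(A) = {*, +}
FIRST(S) = {*, +}
Therefore, FIRST(A) = {*, +}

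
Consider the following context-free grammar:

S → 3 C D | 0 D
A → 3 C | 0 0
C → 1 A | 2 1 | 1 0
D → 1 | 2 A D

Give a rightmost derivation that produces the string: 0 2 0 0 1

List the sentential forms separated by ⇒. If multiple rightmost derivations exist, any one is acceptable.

S ⇒ 0 D ⇒ 0 2 A D ⇒ 0 2 A 1 ⇒ 0 2 0 0 1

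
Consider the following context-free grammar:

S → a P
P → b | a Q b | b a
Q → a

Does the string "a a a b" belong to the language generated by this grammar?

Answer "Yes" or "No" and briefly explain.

Yes - a valid derivation exists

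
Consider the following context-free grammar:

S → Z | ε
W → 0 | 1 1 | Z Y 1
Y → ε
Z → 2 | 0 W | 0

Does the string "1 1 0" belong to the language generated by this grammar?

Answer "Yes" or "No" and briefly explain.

No - no valid derivation exists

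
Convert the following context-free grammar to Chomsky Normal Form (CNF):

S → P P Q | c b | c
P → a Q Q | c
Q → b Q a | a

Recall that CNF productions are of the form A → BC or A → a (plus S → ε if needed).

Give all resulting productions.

TC → c; TB → b; S → c; TA → a; P → c; Q → a; S → P X0; X0 → P Q; S → TC TB; P → TA X1; X1 → Q Q; Q → TB X2; X2 → Q TA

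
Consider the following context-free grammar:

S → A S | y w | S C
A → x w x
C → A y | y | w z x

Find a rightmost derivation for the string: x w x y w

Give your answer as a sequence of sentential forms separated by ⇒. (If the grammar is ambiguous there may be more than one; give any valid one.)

S ⇒ A S ⇒ A y w ⇒ x w x y w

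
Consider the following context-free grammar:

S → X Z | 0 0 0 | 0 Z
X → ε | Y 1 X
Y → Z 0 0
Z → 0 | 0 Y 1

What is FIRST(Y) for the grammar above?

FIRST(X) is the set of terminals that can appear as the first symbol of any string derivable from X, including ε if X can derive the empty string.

We compute FIRST(Y) using the standard algorithm.
FIRST(S) = {0}
FIRST(X) = {0, ε}
FIRST(Y) = {0}
FIRST(Z) = {0}
Therefore, FIRST(Y) = {0}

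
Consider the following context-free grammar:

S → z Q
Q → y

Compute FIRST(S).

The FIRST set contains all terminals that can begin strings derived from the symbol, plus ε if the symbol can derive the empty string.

We compute FIRST(S) using the standard algorithm.
FIRST(Q) = {y}
FIRST(S) = {z}
Therefore, FIRST(S) = {z}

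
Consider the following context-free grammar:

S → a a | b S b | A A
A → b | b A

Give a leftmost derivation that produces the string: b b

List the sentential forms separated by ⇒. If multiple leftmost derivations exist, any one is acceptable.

S ⇒ A A ⇒ b A ⇒ b b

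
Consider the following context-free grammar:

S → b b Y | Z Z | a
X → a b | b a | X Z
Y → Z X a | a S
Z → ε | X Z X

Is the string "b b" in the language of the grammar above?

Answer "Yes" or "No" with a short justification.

No - no valid derivation exists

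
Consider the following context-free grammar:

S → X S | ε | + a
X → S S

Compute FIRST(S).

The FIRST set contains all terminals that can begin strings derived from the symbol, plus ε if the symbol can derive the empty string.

We compute FIRST(S) using the standard algorithm.
FIRST(S) = {+, ε}
FIRST(X) = {+, ε}
Therefore, FIRST(S) = {+, ε}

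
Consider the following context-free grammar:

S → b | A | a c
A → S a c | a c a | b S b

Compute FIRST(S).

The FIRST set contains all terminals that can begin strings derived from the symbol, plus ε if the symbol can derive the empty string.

We compute FIRST(S) using the standard algorithm.
FIRST(A) = {a, b}
FIRST(S) = {a, b}
Therefore, FIRST(S) = {a, b}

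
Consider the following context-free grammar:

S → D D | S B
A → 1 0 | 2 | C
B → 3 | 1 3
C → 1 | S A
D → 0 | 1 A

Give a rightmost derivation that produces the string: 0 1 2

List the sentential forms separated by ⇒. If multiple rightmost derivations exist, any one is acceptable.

S ⇒ D D ⇒ D 1 A ⇒ D 1 2 ⇒ 0 1 2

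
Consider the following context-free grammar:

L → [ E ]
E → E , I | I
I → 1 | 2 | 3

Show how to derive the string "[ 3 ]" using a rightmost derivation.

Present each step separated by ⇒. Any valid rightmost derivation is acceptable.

L ⇒ [ E ] ⇒ [ I ] ⇒ [ 3 ]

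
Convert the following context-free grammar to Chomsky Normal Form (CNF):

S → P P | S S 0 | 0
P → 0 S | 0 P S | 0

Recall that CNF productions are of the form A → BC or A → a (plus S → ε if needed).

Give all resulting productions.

T0 → 0; S → 0; P → 0; S → P P; S → S X0; X0 → S T0; P → T0 S; P → T0 X1; X1 → P S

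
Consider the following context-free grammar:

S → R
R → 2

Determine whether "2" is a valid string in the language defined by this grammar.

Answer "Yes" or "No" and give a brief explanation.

Yes - a valid derivation exists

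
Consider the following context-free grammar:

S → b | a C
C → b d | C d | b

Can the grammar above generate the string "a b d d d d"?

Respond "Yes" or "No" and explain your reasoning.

Yes - a valid derivation exists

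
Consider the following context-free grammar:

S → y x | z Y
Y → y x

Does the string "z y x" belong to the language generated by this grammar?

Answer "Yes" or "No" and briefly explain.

Yes - a valid derivation exists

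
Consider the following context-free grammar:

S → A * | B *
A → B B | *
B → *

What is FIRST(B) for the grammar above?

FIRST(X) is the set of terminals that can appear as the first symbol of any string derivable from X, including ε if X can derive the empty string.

We compute FIRST(B) using the standard algorithm.
FIRST(A) = {*}
FIRST(B) = {*}
FIRST(S) = {*}
Therefore, FIRST(B) = {*}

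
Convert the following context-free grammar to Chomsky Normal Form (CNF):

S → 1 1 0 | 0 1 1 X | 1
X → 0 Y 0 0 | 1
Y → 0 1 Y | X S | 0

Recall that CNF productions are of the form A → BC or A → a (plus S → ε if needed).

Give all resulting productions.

T1 → 1; T0 → 0; S → 1; X → 1; Y → 0; S → T1 X0; X0 → T1 T0; S → T0 X1; X1 → T1 X2; X2 → T1 X; X → T0 X3; X3 → Y X4; X4 → T0 T0; Y → T0 X5; X5 → T1 Y; Y → X S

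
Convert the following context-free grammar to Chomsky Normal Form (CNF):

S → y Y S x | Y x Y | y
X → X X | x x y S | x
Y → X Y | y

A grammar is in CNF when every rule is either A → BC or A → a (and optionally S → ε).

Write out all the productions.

TY → y; TX → x; S → y; X → x; Y → y; S → TY X0; X0 → Y X1; X1 → S TX; S → Y X2; X2 → TX Y; X → X X; X → TX X3; X3 → TX X4; X4 → TY S; Y → X Y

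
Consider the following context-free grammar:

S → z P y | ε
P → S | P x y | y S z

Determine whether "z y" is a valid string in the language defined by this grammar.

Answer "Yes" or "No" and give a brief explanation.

Yes - a valid derivation exists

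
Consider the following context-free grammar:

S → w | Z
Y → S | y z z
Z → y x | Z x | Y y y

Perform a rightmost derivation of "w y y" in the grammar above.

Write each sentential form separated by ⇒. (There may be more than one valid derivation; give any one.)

S ⇒ Z ⇒ Y y y ⇒ S y y ⇒ w y y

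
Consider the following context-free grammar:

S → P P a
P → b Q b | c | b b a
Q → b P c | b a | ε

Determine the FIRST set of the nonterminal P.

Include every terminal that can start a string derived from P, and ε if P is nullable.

We compute FIRST(P) using the standard algorithm.
FIRST(P) = {b, c}
FIRST(Q) = {b, ε}
FIRST(S) = {b, c}
Therefore, FIRST(P) = {b, c}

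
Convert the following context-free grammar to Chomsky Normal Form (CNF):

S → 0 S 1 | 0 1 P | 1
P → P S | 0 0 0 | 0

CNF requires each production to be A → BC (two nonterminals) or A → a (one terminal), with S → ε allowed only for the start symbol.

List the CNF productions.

T0 → 0; T1 → 1; S → 1; P → 0; S → T0 X0; X0 → S T1; S → T0 X1; X1 → T1 P; P → P S; P → T0 X2; X2 → T0 T0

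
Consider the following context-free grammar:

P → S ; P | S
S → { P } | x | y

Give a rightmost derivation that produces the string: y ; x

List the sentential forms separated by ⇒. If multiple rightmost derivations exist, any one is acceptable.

P ⇒ S ; P ⇒ S ; S ⇒ S ; x ⇒ y ; x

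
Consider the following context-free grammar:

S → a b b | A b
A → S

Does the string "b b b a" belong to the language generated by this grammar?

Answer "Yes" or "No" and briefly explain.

No - no valid derivation exists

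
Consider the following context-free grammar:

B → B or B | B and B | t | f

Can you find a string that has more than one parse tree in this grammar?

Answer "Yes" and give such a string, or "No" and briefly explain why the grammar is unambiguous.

Yes - the string 't or t and f and t and t' has two distinct parse trees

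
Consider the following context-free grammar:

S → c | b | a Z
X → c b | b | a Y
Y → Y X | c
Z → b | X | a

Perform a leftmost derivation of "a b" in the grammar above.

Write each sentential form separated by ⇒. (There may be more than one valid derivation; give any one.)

S ⇒ a Z ⇒ a X ⇒ a b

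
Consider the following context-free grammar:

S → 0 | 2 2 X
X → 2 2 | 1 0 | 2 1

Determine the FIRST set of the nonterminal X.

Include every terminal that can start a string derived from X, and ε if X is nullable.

We compute FIRST(X) using the standard algorithm.
FIRST(S) = {0, 2}
FIRST(X) = {1, 2}
Therefore, FIRST(X) = {1, 2}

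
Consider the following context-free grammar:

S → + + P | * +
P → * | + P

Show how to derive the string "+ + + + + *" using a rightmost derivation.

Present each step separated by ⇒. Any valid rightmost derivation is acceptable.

S ⇒ + + P ⇒ + + + P ⇒ + + + + P ⇒ + + + + + P ⇒ + + + + + *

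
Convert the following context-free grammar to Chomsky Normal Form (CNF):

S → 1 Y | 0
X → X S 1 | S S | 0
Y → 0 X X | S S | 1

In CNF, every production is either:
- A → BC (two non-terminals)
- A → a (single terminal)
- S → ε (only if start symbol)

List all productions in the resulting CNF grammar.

T1 → 1; S → 0; X → 0; T0 → 0; Y → 1; S → T1 Y; X → X X0; X0 → S T1; X → S S; Y → T0 X1; X1 → X X; Y → S S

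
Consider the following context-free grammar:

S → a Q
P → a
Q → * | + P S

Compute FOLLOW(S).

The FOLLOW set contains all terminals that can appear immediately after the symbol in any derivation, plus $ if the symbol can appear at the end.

We compute FOLLOW(S) using the standard algorithm.
FOLLOW(S) starts with {$}.
FIRST(P) = {a}
FIRST(Q) = {*, +}
FIRST(S) = {a}
FOLLOW(P) = {a}
FOLLOW(Q) = {$}
FOLLOW(S) = {$}
Therefore, FOLLOW(S) = {$}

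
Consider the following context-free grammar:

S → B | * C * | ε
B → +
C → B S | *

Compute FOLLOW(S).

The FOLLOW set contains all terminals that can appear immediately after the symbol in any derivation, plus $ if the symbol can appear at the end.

We compute FOLLOW(S) using the standard algorithm.
FOLLOW(S) starts with {$}.
FIRST(B) = {+}
FIRST(C) = {*, +}
FIRST(S) = {*, +, ε}
FOLLOW(B) = {$, *, +}
FOLLOW(C) = {*}
FOLLOW(S) = {$, *}
Therefore, FOLLOW(S) = {$, *}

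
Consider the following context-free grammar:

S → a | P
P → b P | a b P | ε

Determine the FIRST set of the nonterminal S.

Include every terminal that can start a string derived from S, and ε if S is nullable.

We compute FIRST(S) using the standard algorithm.
FIRST(P) = {a, b, ε}
FIRST(S) = {a, b, ε}
Therefore, FIRST(S) = {a, b, ε}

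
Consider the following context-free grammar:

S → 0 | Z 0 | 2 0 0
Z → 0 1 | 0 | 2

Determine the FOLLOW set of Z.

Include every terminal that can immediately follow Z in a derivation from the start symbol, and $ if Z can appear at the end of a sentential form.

We compute FOLLOW(Z) using the standard algorithm.
FOLLOW(S) starts with {$}.
FIRST(S) = {0, 2}
FIRST(Z) = {0, 2}
FOLLOW(S) = {$}
FOLLOW(Z) = {0}
Therefore, FOLLOW(Z) = {0}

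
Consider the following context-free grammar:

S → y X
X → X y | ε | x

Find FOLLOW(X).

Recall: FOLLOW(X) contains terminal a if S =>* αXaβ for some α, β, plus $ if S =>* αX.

We compute FOLLOW(X) using the standard algorithm.
FOLLOW(S) starts with {$}.
FIRST(S) = {y}
FIRST(X) = {x, y, ε}
FOLLOW(S) = {$}
FOLLOW(X) = {$, y}
Therefore, FOLLOW(X) = {$, y}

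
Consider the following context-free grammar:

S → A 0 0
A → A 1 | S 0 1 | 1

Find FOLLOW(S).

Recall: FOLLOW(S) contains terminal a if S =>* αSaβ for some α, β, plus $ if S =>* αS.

We compute FOLLOW(S) using the standard algorithm.
FOLLOW(S) starts with {$}.
FIRST(A) = {1}
FIRST(S) = {1}
FOLLOW(A) = {0, 1}
FOLLOW(S) = {$, 0}
Therefore, FOLLOW(S) = {$, 0}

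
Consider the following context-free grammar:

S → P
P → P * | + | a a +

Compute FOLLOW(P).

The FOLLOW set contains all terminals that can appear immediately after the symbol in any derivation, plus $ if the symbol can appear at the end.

We compute FOLLOW(P) using the standard algorithm.
FOLLOW(S) starts with {$}.
FIRST(P) = {+, a}
FIRST(S) = {+, a}
FOLLOW(P) = {$, *}
FOLLOW(S) = {$}
Therefore, FOLLOW(P) = {$, *}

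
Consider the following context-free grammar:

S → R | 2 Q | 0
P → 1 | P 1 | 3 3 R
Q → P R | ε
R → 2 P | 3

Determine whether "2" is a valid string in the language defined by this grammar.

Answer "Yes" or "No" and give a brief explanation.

Yes - a valid derivation exists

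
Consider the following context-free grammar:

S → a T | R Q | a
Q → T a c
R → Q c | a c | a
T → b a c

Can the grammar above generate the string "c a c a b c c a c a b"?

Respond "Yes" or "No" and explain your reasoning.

No - no valid derivation exists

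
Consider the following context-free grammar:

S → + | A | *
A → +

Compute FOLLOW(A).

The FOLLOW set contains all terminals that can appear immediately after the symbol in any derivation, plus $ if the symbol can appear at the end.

We compute FOLLOW(A) using the standard algorithm.
FOLLOW(S) starts with {$}.
FIRST(A) = {+}
FIRST(S) = {*, +}
FOLLOW(A) = {$}
FOLLOW(S) = {$}
Therefore, FOLLOW(A) = {$}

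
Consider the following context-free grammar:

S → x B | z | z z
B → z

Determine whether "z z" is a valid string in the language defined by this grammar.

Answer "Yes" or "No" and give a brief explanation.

Yes - a valid derivation exists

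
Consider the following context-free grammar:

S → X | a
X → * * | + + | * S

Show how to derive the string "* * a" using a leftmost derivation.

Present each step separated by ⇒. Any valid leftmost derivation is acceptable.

S ⇒ X ⇒ * S ⇒ * X ⇒ * * S ⇒ * * a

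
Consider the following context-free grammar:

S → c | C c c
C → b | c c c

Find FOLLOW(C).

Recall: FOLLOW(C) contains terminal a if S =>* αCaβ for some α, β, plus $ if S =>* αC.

We compute FOLLOW(C) using the standard algorithm.
FOLLOW(S) starts with {$}.
FIRST(C) = {b, c}
FIRST(S) = {b, c}
FOLLOW(C) = {c}
FOLLOW(S) = {$}
Therefore, FOLLOW(C) = {c}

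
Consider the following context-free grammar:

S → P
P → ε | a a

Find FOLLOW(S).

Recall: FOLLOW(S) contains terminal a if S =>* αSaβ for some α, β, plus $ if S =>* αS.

We compute FOLLOW(S) using the standard algorithm.
FOLLOW(S) starts with {$}.
FIRST(P) = {a, ε}
FIRST(S) = {a, ε}
FOLLOW(P) = {$}
FOLLOW(S) = {$}
Therefore, FOLLOW(S) = {$}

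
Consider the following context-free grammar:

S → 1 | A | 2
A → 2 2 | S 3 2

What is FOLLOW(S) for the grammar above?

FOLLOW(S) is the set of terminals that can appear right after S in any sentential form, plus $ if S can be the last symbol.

We compute FOLLOW(S) using the standard algorithm.
FOLLOW(S) starts with {$}.
FIRST(A) = {1, 2}
FIRST(S) = {1, 2}
FOLLOW(A) = {$, 3}
FOLLOW(S) = {$, 3}
Therefore, FOLLOW(S) = {$, 3}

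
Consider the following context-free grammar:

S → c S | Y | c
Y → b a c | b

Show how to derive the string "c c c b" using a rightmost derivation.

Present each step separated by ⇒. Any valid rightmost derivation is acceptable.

S ⇒ c S ⇒ c c S ⇒ c c c S ⇒ c c c Y ⇒ c c c b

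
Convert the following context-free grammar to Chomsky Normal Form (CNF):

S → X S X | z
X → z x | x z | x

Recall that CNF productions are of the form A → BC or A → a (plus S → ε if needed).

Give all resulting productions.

S → z; TZ → z; TX → x; X → x; S → X X0; X0 → S X; X → TZ TX; X → TX TZ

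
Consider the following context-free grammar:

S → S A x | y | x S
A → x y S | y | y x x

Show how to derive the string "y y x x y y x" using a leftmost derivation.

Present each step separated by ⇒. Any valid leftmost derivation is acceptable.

S ⇒ S A x ⇒ S A x A x ⇒ y A x A x ⇒ y y x A x ⇒ y y x x y S x ⇒ y y x x y y x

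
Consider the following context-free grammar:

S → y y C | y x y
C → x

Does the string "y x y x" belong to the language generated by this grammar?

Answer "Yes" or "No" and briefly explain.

No - no valid derivation exists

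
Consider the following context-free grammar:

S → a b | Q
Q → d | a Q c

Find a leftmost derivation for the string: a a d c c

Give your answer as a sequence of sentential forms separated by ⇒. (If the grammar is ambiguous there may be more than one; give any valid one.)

S ⇒ Q ⇒ a Q c ⇒ a a Q c c ⇒ a a d c c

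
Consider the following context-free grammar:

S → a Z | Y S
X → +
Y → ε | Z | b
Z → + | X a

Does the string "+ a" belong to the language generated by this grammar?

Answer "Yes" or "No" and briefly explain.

No - no valid derivation exists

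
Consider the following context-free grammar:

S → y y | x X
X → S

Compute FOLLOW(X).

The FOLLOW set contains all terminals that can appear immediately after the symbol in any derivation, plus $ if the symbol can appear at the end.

We compute FOLLOW(X) using the standard algorithm.
FOLLOW(S) starts with {$}.
FIRST(S) = {x, y}
FIRST(X) = {x, y}
FOLLOW(S) = {$}
FOLLOW(X) = {$}
Therefore, FOLLOW(X) = {$}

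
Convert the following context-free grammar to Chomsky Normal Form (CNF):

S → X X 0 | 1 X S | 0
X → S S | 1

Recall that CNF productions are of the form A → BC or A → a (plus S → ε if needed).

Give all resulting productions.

T0 → 0; T1 → 1; S → 0; X → 1; S → X X0; X0 → X T0; S → T1 X1; X1 → X S; X → S S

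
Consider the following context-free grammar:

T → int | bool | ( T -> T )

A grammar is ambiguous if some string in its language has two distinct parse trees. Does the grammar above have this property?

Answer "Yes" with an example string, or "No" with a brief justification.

No - the grammar is unambiguous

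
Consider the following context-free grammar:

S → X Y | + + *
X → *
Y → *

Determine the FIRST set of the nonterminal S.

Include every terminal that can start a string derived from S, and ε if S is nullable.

We compute FIRST(S) using the standard algorithm.
FIRST(S) = {*, +}
FIRST(X) = {*}
FIRST(Y) = {*}
Therefore, FIRST(S) = {*, +}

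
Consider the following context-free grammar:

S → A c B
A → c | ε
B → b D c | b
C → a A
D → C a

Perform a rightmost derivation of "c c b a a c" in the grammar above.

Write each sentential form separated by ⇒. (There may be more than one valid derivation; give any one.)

S ⇒ A c B ⇒ A c b D c ⇒ A c b C a c ⇒ A c b a A a c ⇒ A c b a a c ⇒ c c b a a c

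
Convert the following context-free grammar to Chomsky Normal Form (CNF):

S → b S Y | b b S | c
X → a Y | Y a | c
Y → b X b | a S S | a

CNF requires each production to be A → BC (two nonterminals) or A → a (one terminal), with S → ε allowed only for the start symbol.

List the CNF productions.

TB → b; S → c; TA → a; X → c; Y → a; S → TB X0; X0 → S Y; S → TB X1; X1 → TB S; X → TA Y; X → Y TA; Y → TB X2; X2 → X TB; Y → TA X3; X3 → S S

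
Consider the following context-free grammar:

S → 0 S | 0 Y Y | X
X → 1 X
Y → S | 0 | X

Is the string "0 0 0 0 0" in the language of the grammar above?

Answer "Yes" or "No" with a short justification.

Yes - a valid derivation exists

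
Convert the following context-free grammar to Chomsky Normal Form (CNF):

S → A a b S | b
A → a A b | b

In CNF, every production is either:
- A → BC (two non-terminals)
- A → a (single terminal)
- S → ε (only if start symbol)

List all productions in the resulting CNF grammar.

TA → a; TB → b; S → b; A → b; S → A X0; X0 → TA X1; X1 → TB S; A → TA X2; X2 → A TB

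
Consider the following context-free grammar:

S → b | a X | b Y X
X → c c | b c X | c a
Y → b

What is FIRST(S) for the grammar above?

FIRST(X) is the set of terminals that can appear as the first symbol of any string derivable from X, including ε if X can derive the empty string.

We compute FIRST(S) using the standard algorithm.
FIRST(S) = {a, b}
FIRST(X) = {b, c}
FIRST(Y) = {b}
Therefore, FIRST(S) = {a, b}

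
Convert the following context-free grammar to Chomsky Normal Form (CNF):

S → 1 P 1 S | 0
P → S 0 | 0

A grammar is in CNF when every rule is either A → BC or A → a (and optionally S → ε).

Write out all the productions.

T1 → 1; S → 0; T0 → 0; P → 0; S → T1 X0; X0 → P X1; X1 → T1 S; P → S T0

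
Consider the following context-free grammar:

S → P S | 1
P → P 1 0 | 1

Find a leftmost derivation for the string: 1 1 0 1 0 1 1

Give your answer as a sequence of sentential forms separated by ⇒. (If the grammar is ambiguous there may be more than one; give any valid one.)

S ⇒ P S ⇒ P 1 0 S ⇒ P 1 0 1 0 S ⇒ 1 1 0 1 0 S ⇒ 1 1 0 1 0 P S ⇒ 1 1 0 1 0 1 S ⇒ 1 1 0 1 0 1 1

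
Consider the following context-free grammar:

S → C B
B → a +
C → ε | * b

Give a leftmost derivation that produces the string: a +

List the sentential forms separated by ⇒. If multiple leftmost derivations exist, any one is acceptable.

S ⇒ C B ⇒ B ⇒ a +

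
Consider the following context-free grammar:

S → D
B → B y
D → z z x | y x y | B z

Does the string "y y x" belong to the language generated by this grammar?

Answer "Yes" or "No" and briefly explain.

No - no valid derivation exists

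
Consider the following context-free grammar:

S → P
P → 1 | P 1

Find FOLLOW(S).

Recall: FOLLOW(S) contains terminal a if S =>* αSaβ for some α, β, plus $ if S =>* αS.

We compute FOLLOW(S) using the standard algorithm.
FOLLOW(S) starts with {$}.
FIRST(P) = {1}
FIRST(S) = {1}
FOLLOW(P) = {$, 1}
FOLLOW(S) = {$}
Therefore, FOLLOW(S) = {$}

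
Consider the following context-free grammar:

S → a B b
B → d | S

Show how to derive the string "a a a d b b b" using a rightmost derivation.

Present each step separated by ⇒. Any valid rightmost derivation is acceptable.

S ⇒ a B b ⇒ a S b ⇒ a a B b b ⇒ a a S b b ⇒ a a a B b b b ⇒ a a a d b b b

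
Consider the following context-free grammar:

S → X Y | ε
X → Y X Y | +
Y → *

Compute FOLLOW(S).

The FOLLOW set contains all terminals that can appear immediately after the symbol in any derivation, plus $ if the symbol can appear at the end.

We compute FOLLOW(S) using the standard algorithm.
FOLLOW(S) starts with {$}.
FIRST(S) = {*, +, ε}
FIRST(X) = {*, +}
FIRST(Y) = {*}
FOLLOW(S) = {$}
FOLLOW(X) = {*}
FOLLOW(Y) = {$, *, +}
Therefore, FOLLOW(S) = {$}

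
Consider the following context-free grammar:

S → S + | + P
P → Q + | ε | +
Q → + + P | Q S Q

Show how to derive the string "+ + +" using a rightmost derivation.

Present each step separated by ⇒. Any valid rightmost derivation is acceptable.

S ⇒ S + ⇒ + P + ⇒ + + +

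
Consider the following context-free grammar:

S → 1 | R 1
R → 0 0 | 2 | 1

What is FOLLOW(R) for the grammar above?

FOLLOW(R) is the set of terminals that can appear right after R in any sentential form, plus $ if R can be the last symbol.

We compute FOLLOW(R) using the standard algorithm.
FOLLOW(S) starts with {$}.
FIRST(R) = {0, 1, 2}
FIRST(S) = {0, 1, 2}
FOLLOW(R) = {1}
FOLLOW(S) = {$}
Therefore, FOLLOW(R) = {1}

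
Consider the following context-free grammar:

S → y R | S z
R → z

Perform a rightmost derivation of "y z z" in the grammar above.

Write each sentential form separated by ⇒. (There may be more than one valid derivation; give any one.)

S ⇒ S z ⇒ y R z ⇒ y z z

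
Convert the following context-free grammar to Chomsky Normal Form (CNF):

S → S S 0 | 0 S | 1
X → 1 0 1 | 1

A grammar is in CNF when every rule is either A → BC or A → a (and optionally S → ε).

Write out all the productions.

T0 → 0; S → 1; T1 → 1; X → 1; S → S X0; X0 → S T0; S → T0 S; X → T1 X1; X1 → T0 T1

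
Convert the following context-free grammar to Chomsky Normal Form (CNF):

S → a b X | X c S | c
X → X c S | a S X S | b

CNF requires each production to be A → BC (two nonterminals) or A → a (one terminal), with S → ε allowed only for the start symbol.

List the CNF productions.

TA → a; TB → b; TC → c; S → c; X → b; S → TA X0; X0 → TB X; S → X X1; X1 → TC S; X → X X2; X2 → TC S; X → TA X3; X3 → S X4; X4 → X S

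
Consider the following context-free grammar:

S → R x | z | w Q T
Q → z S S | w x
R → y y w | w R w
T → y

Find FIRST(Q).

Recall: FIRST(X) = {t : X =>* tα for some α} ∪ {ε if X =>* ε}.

We compute FIRST(Q) using the standard algorithm.
FIRST(Q) = {w, z}
FIRST(R) = {w, y}
FIRST(S) = {w, y, z}
FIRST(T) = {y}
Therefore, FIRST(Q) = {w, z}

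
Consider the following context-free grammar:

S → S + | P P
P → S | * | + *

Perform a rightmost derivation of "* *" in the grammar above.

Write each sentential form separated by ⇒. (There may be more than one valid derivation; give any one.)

S ⇒ P P ⇒ P * ⇒ * *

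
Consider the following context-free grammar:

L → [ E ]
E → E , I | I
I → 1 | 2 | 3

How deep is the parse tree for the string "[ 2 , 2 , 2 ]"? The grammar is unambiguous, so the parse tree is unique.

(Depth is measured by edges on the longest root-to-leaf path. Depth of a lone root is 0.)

5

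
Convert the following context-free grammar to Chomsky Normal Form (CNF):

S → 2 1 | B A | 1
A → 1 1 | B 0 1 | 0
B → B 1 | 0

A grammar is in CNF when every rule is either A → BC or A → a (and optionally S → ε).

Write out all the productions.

T2 → 2; T1 → 1; S → 1; T0 → 0; A → 0; B → 0; S → T2 T1; S → B A; A → T1 T1; A → B X0; X0 → T0 T1; B → B T1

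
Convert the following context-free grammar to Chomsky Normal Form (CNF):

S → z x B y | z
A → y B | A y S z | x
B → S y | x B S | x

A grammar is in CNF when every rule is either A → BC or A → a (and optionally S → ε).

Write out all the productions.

TZ → z; TX → x; TY → y; S → z; A → x; B → x; S → TZ X0; X0 → TX X1; X1 → B TY; A → TY B; A → A X2; X2 → TY X3; X3 → S TZ; B → S TY; B → TX X4; X4 → B S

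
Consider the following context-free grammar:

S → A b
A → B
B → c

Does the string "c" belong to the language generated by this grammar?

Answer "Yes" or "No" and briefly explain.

No - no valid derivation exists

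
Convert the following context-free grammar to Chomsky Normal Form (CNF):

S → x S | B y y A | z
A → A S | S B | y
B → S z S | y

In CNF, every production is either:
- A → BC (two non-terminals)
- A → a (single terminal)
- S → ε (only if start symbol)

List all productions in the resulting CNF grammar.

TX → x; TY → y; S → z; A → y; TZ → z; B → y; S → TX S; S → B X0; X0 → TY X1; X1 → TY A; A → A S; A → S B; B → S X2; X2 → TZ S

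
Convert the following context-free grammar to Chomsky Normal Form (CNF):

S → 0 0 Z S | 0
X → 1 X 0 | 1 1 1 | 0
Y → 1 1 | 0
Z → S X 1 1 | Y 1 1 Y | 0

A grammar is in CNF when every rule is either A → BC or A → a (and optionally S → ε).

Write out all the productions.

T0 → 0; S → 0; T1 → 1; X → 0; Y → 0; Z → 0; S → T0 X0; X0 → T0 X1; X1 → Z S; X → T1 X2; X2 → X T0; X → T1 X3; X3 → T1 T1; Y → T1 T1; Z → S X4; X4 → X X5; X5 → T1 T1; Z → Y X6; X6 → T1 X7; X7 → T1 Y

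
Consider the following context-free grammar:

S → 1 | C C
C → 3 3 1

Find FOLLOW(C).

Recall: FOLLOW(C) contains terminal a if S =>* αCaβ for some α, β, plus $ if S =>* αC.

We compute FOLLOW(C) using the standard algorithm.
FOLLOW(S) starts with {$}.
FIRST(C) = {3}
FIRST(S) = {1, 3}
FOLLOW(C) = {$, 3}
FOLLOW(S) = {$}
Therefore, FOLLOW(C) = {$, 3}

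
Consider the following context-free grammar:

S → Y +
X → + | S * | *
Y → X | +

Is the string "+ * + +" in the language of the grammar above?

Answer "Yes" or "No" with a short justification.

No - no valid derivation exists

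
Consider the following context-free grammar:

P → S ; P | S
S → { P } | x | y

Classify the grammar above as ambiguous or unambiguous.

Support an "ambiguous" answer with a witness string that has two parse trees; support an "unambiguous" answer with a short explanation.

Unambiguous - every string in the language has a unique parse tree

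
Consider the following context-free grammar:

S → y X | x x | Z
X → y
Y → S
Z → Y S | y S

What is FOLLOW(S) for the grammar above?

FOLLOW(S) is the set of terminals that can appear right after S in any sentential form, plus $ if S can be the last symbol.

We compute FOLLOW(S) using the standard algorithm.
FOLLOW(S) starts with {$}.
FIRST(S) = {x, y}
FIRST(X) = {y}
FIRST(Y) = {x, y}
FIRST(Z) = {x, y}
FOLLOW(S) = {$, x, y}
FOLLOW(X) = {$, x, y}
FOLLOW(Y) = {x, y}
FOLLOW(Z) = {$, x, y}
Therefore, FOLLOW(S) = {$, x, y}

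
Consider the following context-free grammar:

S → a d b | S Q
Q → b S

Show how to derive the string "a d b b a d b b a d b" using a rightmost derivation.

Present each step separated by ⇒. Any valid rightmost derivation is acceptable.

S ⇒ S Q ⇒ S b S ⇒ S b a d b ⇒ S Q b a d b ⇒ S b S b a d b ⇒ S b a d b b a d b ⇒ a d b b a d b b a d b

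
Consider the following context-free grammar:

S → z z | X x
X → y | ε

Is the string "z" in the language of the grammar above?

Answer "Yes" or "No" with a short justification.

No - no valid derivation exists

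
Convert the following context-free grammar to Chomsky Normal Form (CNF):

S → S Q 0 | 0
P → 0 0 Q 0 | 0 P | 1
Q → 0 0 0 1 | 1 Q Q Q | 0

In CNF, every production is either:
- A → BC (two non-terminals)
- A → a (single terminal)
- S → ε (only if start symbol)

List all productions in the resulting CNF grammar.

T0 → 0; S → 0; P → 1; T1 → 1; Q → 0; S → S X0; X0 → Q T0; P → T0 X1; X1 → T0 X2; X2 → Q T0; P → T0 P; Q → T0 X3; X3 → T0 X4; X4 → T0 T1; Q → T1 X5; X5 → Q X6; X6 → Q Q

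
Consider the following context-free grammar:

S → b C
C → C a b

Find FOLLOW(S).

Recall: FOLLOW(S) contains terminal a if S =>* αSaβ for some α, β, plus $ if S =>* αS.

We compute FOLLOW(S) using the standard algorithm.
FOLLOW(S) starts with {$}.
FIRST(C) = {}
FIRST(S) = {b}
FOLLOW(C) = {$, a}
FOLLOW(S) = {$}
Therefore, FOLLOW(S) = {$}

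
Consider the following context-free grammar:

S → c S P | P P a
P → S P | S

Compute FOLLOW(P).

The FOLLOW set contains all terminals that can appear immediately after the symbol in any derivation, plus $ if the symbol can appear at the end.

We compute FOLLOW(P) using the standard algorithm.
FOLLOW(S) starts with {$}.
FIRST(P) = {c}
FIRST(S) = {c}
FOLLOW(P) = {$, a, c}
FOLLOW(S) = {$, a, c}
Therefore, FOLLOW(P) = {$, a, c}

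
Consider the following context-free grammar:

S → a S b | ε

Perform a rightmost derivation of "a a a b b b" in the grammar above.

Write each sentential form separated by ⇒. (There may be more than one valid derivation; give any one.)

S ⇒ a S b ⇒ a a S b b ⇒ a a a S b b b ⇒ a a a b b b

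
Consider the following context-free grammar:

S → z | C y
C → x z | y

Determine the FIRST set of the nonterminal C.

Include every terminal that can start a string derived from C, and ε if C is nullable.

We compute FIRST(C) using the standard algorithm.
FIRST(C) = {x, y}
FIRST(S) = {x, y, z}
Therefore, FIRST(C) = {x, y}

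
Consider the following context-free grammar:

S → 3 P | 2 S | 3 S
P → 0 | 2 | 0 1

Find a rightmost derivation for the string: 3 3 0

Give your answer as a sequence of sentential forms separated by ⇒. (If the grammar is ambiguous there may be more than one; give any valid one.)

S ⇒ 3 S ⇒ 3 3 P ⇒ 3 3 0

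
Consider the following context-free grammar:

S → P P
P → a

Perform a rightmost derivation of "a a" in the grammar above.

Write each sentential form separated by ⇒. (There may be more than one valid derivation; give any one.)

S ⇒ P P ⇒ P a ⇒ a a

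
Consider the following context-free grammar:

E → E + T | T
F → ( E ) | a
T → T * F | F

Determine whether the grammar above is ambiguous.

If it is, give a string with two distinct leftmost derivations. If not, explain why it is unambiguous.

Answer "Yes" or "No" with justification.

No - the grammar is unambiguous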